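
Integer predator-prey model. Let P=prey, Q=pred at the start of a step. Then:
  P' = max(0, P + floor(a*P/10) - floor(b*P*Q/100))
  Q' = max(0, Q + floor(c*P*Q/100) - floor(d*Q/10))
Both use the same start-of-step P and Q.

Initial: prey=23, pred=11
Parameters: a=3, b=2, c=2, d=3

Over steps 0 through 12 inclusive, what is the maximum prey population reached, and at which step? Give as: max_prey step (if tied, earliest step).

Step 1: prey: 23+6-5=24; pred: 11+5-3=13
Step 2: prey: 24+7-6=25; pred: 13+6-3=16
Step 3: prey: 25+7-8=24; pred: 16+8-4=20
Step 4: prey: 24+7-9=22; pred: 20+9-6=23
Step 5: prey: 22+6-10=18; pred: 23+10-6=27
Step 6: prey: 18+5-9=14; pred: 27+9-8=28
Step 7: prey: 14+4-7=11; pred: 28+7-8=27
Step 8: prey: 11+3-5=9; pred: 27+5-8=24
Step 9: prey: 9+2-4=7; pred: 24+4-7=21
Step 10: prey: 7+2-2=7; pred: 21+2-6=17
Step 11: prey: 7+2-2=7; pred: 17+2-5=14
Step 12: prey: 7+2-1=8; pred: 14+1-4=11
Max prey = 25 at step 2

Answer: 25 2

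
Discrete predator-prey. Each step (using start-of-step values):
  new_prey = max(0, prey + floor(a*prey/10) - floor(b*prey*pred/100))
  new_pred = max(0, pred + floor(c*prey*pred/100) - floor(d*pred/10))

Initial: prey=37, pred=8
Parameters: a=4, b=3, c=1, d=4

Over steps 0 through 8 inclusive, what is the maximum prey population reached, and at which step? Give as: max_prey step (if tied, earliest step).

Step 1: prey: 37+14-8=43; pred: 8+2-3=7
Step 2: prey: 43+17-9=51; pred: 7+3-2=8
Step 3: prey: 51+20-12=59; pred: 8+4-3=9
Step 4: prey: 59+23-15=67; pred: 9+5-3=11
Step 5: prey: 67+26-22=71; pred: 11+7-4=14
Step 6: prey: 71+28-29=70; pred: 14+9-5=18
Step 7: prey: 70+28-37=61; pred: 18+12-7=23
Step 8: prey: 61+24-42=43; pred: 23+14-9=28
Max prey = 71 at step 5

Answer: 71 5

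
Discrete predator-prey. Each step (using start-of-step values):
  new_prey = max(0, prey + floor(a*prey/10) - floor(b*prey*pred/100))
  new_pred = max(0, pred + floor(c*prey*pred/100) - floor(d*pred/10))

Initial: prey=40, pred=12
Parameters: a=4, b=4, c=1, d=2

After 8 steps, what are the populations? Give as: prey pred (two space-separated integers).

Step 1: prey: 40+16-19=37; pred: 12+4-2=14
Step 2: prey: 37+14-20=31; pred: 14+5-2=17
Step 3: prey: 31+12-21=22; pred: 17+5-3=19
Step 4: prey: 22+8-16=14; pred: 19+4-3=20
Step 5: prey: 14+5-11=8; pred: 20+2-4=18
Step 6: prey: 8+3-5=6; pred: 18+1-3=16
Step 7: prey: 6+2-3=5; pred: 16+0-3=13
Step 8: prey: 5+2-2=5; pred: 13+0-2=11

Answer: 5 11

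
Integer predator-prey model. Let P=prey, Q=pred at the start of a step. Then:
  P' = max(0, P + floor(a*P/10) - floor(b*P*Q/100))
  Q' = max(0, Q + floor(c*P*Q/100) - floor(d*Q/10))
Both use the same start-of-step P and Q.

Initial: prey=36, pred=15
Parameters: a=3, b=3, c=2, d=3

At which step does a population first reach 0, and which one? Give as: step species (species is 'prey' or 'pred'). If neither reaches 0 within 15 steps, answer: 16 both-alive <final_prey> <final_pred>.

Step 1: prey: 36+10-16=30; pred: 15+10-4=21
Step 2: prey: 30+9-18=21; pred: 21+12-6=27
Step 3: prey: 21+6-17=10; pred: 27+11-8=30
Step 4: prey: 10+3-9=4; pred: 30+6-9=27
Step 5: prey: 4+1-3=2; pred: 27+2-8=21
Step 6: prey: 2+0-1=1; pred: 21+0-6=15
Step 7: prey: 1+0-0=1; pred: 15+0-4=11
Step 8: prey: 1+0-0=1; pred: 11+0-3=8
Step 9: prey: 1+0-0=1; pred: 8+0-2=6
Step 10: prey: 1+0-0=1; pred: 6+0-1=5
Step 11: prey: 1+0-0=1; pred: 5+0-1=4
Step 12: prey: 1+0-0=1; pred: 4+0-1=3
Step 13: prey: 1+0-0=1; pred: 3+0-0=3
Steps 14-15: state stable at prey=1, pred=3 (no change)
No extinction within 15 steps

Answer: 16 both-alive 1 3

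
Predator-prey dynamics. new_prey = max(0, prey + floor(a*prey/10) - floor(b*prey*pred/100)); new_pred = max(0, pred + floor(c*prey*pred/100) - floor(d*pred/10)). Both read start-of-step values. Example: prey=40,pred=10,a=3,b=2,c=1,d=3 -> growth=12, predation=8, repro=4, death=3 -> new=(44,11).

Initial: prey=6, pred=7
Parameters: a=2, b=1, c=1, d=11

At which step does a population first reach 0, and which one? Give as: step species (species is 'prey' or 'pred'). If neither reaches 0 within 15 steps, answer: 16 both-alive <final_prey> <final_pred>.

Step 1: prey: 6+1-0=7; pred: 7+0-7=0
First extinction: pred at step 1

Answer: 1 pred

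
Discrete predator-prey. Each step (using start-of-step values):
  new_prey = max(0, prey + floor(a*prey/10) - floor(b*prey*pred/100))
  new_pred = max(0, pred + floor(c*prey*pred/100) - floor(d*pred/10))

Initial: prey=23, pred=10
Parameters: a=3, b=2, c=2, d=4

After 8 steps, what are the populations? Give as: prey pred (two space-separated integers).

Step 1: prey: 23+6-4=25; pred: 10+4-4=10
Step 2: prey: 25+7-5=27; pred: 10+5-4=11
Step 3: prey: 27+8-5=30; pred: 11+5-4=12
Step 4: prey: 30+9-7=32; pred: 12+7-4=15
Step 5: prey: 32+9-9=32; pred: 15+9-6=18
Step 6: prey: 32+9-11=30; pred: 18+11-7=22
Step 7: prey: 30+9-13=26; pred: 22+13-8=27
Step 8: prey: 26+7-14=19; pred: 27+14-10=31

Answer: 19 31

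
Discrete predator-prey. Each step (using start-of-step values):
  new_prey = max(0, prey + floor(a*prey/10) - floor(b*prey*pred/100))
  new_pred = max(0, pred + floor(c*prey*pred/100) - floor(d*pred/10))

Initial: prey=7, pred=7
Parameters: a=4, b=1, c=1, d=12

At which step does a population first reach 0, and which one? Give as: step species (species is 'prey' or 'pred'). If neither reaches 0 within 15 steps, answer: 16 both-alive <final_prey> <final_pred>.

Step 1: prey: 7+2-0=9; pred: 7+0-8=0
First extinction: pred at step 1

Answer: 1 pred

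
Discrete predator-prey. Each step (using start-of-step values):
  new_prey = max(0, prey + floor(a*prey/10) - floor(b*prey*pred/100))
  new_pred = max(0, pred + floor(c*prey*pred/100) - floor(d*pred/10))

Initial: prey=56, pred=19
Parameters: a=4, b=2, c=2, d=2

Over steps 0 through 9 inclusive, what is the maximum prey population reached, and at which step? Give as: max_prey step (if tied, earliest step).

Step 1: prey: 56+22-21=57; pred: 19+21-3=37
Step 2: prey: 57+22-42=37; pred: 37+42-7=72
Step 3: prey: 37+14-53=0; pred: 72+53-14=111
Step 4: prey: 0+0-0=0; pred: 111+0-22=89
Step 5: prey: 0+0-0=0; pred: 89+0-17=72
Step 6: prey: 0+0-0=0; pred: 72+0-14=58
Step 7: prey: 0+0-0=0; pred: 58+0-11=47
Step 8: prey: 0+0-0=0; pred: 47+0-9=38
Step 9: prey: 0+0-0=0; pred: 38+0-7=31
Max prey = 57 at step 1

Answer: 57 1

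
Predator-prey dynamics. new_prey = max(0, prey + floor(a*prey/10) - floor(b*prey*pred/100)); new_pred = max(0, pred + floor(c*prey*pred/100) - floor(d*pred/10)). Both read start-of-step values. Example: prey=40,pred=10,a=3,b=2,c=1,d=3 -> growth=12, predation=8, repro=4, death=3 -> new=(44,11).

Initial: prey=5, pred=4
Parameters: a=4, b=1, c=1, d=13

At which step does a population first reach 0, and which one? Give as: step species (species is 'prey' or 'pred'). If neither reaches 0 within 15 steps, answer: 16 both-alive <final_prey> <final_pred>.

Step 1: prey: 5+2-0=7; pred: 4+0-5=0
First extinction: pred at step 1

Answer: 1 pred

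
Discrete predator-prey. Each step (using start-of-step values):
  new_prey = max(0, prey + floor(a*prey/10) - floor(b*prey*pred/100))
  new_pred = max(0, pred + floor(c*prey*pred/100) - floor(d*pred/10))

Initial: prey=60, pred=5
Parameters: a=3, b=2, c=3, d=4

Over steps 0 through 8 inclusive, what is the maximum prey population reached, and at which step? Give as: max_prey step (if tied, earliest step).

Step 1: prey: 60+18-6=72; pred: 5+9-2=12
Step 2: prey: 72+21-17=76; pred: 12+25-4=33
Step 3: prey: 76+22-50=48; pred: 33+75-13=95
Step 4: prey: 48+14-91=0; pred: 95+136-38=193
Step 5: prey: 0+0-0=0; pred: 193+0-77=116
Step 6: prey: 0+0-0=0; pred: 116+0-46=70
Step 7: prey: 0+0-0=0; pred: 70+0-28=42
Step 8: prey: 0+0-0=0; pred: 42+0-16=26
Max prey = 76 at step 2

Answer: 76 2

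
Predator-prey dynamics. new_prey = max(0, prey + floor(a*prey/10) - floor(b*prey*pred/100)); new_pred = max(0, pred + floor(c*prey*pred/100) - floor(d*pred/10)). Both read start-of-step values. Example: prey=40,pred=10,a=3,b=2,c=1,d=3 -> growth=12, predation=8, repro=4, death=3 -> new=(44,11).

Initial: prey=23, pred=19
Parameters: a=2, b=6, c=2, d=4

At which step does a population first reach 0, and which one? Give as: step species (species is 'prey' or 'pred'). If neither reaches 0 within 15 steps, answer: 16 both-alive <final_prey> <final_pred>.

Step 1: prey: 23+4-26=1; pred: 19+8-7=20
Step 2: prey: 1+0-1=0; pred: 20+0-8=12
First extinction: prey at step 2

Answer: 2 prey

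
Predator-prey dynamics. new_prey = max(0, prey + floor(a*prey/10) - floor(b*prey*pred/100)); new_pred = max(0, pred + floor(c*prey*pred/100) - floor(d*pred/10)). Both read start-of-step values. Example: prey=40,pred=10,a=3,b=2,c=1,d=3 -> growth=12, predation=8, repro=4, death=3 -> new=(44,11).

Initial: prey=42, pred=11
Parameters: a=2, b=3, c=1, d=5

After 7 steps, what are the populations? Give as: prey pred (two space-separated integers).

Step 1: prey: 42+8-13=37; pred: 11+4-5=10
Step 2: prey: 37+7-11=33; pred: 10+3-5=8
Step 3: prey: 33+6-7=32; pred: 8+2-4=6
Step 4: prey: 32+6-5=33; pred: 6+1-3=4
Step 5: prey: 33+6-3=36; pred: 4+1-2=3
Step 6: prey: 36+7-3=40; pred: 3+1-1=3
Step 7: prey: 40+8-3=45; pred: 3+1-1=3

Answer: 45 3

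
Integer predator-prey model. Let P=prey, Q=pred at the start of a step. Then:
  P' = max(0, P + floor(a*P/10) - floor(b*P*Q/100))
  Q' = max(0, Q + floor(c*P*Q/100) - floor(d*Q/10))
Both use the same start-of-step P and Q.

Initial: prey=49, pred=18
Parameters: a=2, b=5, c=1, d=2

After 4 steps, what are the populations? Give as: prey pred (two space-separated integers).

Step 1: prey: 49+9-44=14; pred: 18+8-3=23
Step 2: prey: 14+2-16=0; pred: 23+3-4=22
Step 3: prey: 0+0-0=0; pred: 22+0-4=18
Step 4: prey: 0+0-0=0; pred: 18+0-3=15

Answer: 0 15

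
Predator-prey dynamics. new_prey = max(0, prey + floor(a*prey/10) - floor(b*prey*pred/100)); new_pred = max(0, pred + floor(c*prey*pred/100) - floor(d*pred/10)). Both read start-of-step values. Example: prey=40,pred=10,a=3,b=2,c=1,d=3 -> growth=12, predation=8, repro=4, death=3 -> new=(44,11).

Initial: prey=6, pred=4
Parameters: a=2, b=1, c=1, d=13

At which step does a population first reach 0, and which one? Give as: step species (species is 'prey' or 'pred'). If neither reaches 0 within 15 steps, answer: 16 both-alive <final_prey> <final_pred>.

Answer: 1 pred

Derivation:
Step 1: prey: 6+1-0=7; pred: 4+0-5=0
First extinction: pred at step 1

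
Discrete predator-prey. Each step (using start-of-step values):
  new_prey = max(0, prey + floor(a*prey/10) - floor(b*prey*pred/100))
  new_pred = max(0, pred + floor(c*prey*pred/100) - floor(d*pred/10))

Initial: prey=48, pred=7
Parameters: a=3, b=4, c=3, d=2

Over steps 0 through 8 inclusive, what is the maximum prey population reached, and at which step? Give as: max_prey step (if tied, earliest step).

Answer: 49 1

Derivation:
Step 1: prey: 48+14-13=49; pred: 7+10-1=16
Step 2: prey: 49+14-31=32; pred: 16+23-3=36
Step 3: prey: 32+9-46=0; pred: 36+34-7=63
Step 4: prey: 0+0-0=0; pred: 63+0-12=51
Step 5: prey: 0+0-0=0; pred: 51+0-10=41
Step 6: prey: 0+0-0=0; pred: 41+0-8=33
Step 7: prey: 0+0-0=0; pred: 33+0-6=27
Step 8: prey: 0+0-0=0; pred: 27+0-5=22
Max prey = 49 at step 1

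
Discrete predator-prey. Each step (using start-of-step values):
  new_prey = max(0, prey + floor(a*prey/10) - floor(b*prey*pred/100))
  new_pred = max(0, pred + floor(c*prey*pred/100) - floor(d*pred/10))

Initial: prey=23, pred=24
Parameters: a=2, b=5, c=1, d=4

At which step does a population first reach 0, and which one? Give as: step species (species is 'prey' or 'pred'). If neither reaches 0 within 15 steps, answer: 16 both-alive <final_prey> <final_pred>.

Answer: 1 prey

Derivation:
Step 1: prey: 23+4-27=0; pred: 24+5-9=20
First extinction: prey at step 1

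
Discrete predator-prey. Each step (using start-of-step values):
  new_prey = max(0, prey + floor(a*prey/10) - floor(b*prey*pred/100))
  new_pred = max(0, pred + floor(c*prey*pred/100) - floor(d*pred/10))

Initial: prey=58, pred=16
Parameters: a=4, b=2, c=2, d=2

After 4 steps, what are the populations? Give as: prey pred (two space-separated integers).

Step 1: prey: 58+23-18=63; pred: 16+18-3=31
Step 2: prey: 63+25-39=49; pred: 31+39-6=64
Step 3: prey: 49+19-62=6; pred: 64+62-12=114
Step 4: prey: 6+2-13=0; pred: 114+13-22=105

Answer: 0 105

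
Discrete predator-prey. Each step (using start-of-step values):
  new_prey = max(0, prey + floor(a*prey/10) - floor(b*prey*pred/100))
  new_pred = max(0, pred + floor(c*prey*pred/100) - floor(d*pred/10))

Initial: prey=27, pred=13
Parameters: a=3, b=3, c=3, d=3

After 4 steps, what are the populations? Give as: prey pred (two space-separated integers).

Step 1: prey: 27+8-10=25; pred: 13+10-3=20
Step 2: prey: 25+7-15=17; pred: 20+15-6=29
Step 3: prey: 17+5-14=8; pred: 29+14-8=35
Step 4: prey: 8+2-8=2; pred: 35+8-10=33

Answer: 2 33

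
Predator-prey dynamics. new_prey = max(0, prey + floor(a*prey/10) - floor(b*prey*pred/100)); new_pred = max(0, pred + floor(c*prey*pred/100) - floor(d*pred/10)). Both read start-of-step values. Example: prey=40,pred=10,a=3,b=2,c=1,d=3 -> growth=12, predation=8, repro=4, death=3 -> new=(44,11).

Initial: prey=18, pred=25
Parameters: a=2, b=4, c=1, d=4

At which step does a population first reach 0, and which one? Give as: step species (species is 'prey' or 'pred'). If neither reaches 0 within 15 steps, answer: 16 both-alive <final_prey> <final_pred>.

Answer: 16 both-alive 1 2

Derivation:
Step 1: prey: 18+3-18=3; pred: 25+4-10=19
Step 2: prey: 3+0-2=1; pred: 19+0-7=12
Step 3: prey: 1+0-0=1; pred: 12+0-4=8
Step 4: prey: 1+0-0=1; pred: 8+0-3=5
Step 5: prey: 1+0-0=1; pred: 5+0-2=3
Step 6: prey: 1+0-0=1; pred: 3+0-1=2
Step 7: prey: 1+0-0=1; pred: 2+0-0=2
Steps 8-15: state stable at prey=1, pred=2 (no change)
No extinction within 15 steps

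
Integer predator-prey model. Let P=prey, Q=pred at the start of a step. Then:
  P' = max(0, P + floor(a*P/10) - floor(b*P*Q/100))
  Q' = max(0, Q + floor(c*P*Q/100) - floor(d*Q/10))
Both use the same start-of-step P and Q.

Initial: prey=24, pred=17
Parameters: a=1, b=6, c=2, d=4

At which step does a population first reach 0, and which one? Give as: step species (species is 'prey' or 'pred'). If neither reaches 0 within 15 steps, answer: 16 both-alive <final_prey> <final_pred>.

Answer: 2 prey

Derivation:
Step 1: prey: 24+2-24=2; pred: 17+8-6=19
Step 2: prey: 2+0-2=0; pred: 19+0-7=12
First extinction: prey at step 2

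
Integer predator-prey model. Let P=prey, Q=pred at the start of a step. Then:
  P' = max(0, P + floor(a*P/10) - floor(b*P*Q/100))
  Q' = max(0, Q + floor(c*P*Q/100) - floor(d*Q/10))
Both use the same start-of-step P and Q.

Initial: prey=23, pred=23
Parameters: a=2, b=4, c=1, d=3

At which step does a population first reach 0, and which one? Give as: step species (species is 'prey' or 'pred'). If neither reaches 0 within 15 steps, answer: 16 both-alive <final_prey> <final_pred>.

Step 1: prey: 23+4-21=6; pred: 23+5-6=22
Step 2: prey: 6+1-5=2; pred: 22+1-6=17
Step 3: prey: 2+0-1=1; pred: 17+0-5=12
Step 4: prey: 1+0-0=1; pred: 12+0-3=9
Step 5: prey: 1+0-0=1; pred: 9+0-2=7
Step 6: prey: 1+0-0=1; pred: 7+0-2=5
Step 7: prey: 1+0-0=1; pred: 5+0-1=4
Step 8: prey: 1+0-0=1; pred: 4+0-1=3
Step 9: prey: 1+0-0=1; pred: 3+0-0=3
Steps 10-15: state stable at prey=1, pred=3 (no change)
No extinction within 15 steps

Answer: 16 both-alive 1 3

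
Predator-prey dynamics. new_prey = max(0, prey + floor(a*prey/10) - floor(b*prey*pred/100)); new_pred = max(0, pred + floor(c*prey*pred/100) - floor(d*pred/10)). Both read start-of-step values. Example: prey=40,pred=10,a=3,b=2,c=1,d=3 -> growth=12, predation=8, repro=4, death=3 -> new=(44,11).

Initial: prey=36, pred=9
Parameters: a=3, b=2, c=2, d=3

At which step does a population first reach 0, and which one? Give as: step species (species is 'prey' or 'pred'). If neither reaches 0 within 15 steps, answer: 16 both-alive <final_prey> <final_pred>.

Answer: 7 prey

Derivation:
Step 1: prey: 36+10-6=40; pred: 9+6-2=13
Step 2: prey: 40+12-10=42; pred: 13+10-3=20
Step 3: prey: 42+12-16=38; pred: 20+16-6=30
Step 4: prey: 38+11-22=27; pred: 30+22-9=43
Step 5: prey: 27+8-23=12; pred: 43+23-12=54
Step 6: prey: 12+3-12=3; pred: 54+12-16=50
Step 7: prey: 3+0-3=0; pred: 50+3-15=38
First extinction: prey at step 7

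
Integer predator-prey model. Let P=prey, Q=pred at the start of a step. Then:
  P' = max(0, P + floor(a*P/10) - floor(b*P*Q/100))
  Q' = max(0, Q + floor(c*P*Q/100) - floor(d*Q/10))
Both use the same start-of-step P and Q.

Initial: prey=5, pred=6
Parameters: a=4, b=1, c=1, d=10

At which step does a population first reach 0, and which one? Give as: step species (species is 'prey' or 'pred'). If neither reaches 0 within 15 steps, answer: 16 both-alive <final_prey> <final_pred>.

Step 1: prey: 5+2-0=7; pred: 6+0-6=0
First extinction: pred at step 1

Answer: 1 pred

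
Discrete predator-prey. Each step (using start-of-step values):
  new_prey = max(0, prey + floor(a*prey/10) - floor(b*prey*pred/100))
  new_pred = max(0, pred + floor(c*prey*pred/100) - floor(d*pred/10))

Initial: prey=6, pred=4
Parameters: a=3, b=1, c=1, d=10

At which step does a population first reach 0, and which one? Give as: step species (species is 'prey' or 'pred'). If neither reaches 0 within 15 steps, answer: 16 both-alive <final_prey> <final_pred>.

Step 1: prey: 6+1-0=7; pred: 4+0-4=0
First extinction: pred at step 1

Answer: 1 pred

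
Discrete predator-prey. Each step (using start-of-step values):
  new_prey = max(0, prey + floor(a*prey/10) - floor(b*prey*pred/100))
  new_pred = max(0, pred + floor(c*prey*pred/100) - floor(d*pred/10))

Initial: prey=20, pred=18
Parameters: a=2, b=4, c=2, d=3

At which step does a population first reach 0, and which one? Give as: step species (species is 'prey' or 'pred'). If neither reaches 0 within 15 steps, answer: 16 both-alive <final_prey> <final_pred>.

Answer: 16 both-alive 1 3

Derivation:
Step 1: prey: 20+4-14=10; pred: 18+7-5=20
Step 2: prey: 10+2-8=4; pred: 20+4-6=18
Step 3: prey: 4+0-2=2; pred: 18+1-5=14
Step 4: prey: 2+0-1=1; pred: 14+0-4=10
Step 5: prey: 1+0-0=1; pred: 10+0-3=7
Step 6: prey: 1+0-0=1; pred: 7+0-2=5
Step 7: prey: 1+0-0=1; pred: 5+0-1=4
Step 8: prey: 1+0-0=1; pred: 4+0-1=3
Step 9: prey: 1+0-0=1; pred: 3+0-0=3
Steps 10-15: state stable at prey=1, pred=3 (no change)
No extinction within 15 steps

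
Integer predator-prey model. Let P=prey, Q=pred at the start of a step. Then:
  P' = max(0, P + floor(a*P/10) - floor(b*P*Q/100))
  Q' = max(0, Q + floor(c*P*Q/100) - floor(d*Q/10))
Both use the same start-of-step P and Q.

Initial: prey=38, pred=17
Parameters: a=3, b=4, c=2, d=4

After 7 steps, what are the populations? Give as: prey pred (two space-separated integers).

Answer: 1 3

Derivation:
Step 1: prey: 38+11-25=24; pred: 17+12-6=23
Step 2: prey: 24+7-22=9; pred: 23+11-9=25
Step 3: prey: 9+2-9=2; pred: 25+4-10=19
Step 4: prey: 2+0-1=1; pred: 19+0-7=12
Step 5: prey: 1+0-0=1; pred: 12+0-4=8
Step 6: prey: 1+0-0=1; pred: 8+0-3=5
Step 7: prey: 1+0-0=1; pred: 5+0-2=3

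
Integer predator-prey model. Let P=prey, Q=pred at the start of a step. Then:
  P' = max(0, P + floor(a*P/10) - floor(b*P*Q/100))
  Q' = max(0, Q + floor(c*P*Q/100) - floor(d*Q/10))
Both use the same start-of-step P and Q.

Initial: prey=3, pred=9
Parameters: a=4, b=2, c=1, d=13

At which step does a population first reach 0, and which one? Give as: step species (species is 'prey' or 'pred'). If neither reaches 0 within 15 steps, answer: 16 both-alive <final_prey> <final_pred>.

Answer: 1 pred

Derivation:
Step 1: prey: 3+1-0=4; pred: 9+0-11=0
First extinction: pred at step 1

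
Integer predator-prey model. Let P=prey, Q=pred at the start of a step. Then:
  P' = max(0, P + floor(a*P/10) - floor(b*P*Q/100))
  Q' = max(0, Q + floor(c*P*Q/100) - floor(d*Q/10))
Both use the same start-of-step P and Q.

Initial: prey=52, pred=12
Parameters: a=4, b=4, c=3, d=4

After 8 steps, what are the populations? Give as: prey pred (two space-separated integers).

Step 1: prey: 52+20-24=48; pred: 12+18-4=26
Step 2: prey: 48+19-49=18; pred: 26+37-10=53
Step 3: prey: 18+7-38=0; pred: 53+28-21=60
Step 4: prey: 0+0-0=0; pred: 60+0-24=36
Step 5: prey: 0+0-0=0; pred: 36+0-14=22
Step 6: prey: 0+0-0=0; pred: 22+0-8=14
Step 7: prey: 0+0-0=0; pred: 14+0-5=9
Step 8: prey: 0+0-0=0; pred: 9+0-3=6

Answer: 0 6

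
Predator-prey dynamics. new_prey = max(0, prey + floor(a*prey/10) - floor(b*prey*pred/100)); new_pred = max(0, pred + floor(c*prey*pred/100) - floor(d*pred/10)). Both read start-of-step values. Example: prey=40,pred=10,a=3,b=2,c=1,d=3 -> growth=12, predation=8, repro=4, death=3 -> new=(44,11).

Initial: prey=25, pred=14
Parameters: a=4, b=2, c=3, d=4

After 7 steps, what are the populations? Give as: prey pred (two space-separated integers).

Answer: 1 28

Derivation:
Step 1: prey: 25+10-7=28; pred: 14+10-5=19
Step 2: prey: 28+11-10=29; pred: 19+15-7=27
Step 3: prey: 29+11-15=25; pred: 27+23-10=40
Step 4: prey: 25+10-20=15; pred: 40+30-16=54
Step 5: prey: 15+6-16=5; pred: 54+24-21=57
Step 6: prey: 5+2-5=2; pred: 57+8-22=43
Step 7: prey: 2+0-1=1; pred: 43+2-17=28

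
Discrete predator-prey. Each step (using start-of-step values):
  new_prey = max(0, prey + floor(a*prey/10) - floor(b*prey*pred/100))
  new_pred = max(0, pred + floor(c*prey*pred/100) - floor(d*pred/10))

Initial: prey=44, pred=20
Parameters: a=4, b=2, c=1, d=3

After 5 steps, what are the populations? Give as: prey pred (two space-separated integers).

Answer: 25 30

Derivation:
Step 1: prey: 44+17-17=44; pred: 20+8-6=22
Step 2: prey: 44+17-19=42; pred: 22+9-6=25
Step 3: prey: 42+16-21=37; pred: 25+10-7=28
Step 4: prey: 37+14-20=31; pred: 28+10-8=30
Step 5: prey: 31+12-18=25; pred: 30+9-9=30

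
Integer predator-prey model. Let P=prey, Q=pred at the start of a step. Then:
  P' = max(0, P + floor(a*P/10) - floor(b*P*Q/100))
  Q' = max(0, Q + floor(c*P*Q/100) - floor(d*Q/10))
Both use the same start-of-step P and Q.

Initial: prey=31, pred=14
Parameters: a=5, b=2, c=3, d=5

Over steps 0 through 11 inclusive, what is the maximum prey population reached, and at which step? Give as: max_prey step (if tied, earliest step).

Step 1: prey: 31+15-8=38; pred: 14+13-7=20
Step 2: prey: 38+19-15=42; pred: 20+22-10=32
Step 3: prey: 42+21-26=37; pred: 32+40-16=56
Step 4: prey: 37+18-41=14; pred: 56+62-28=90
Step 5: prey: 14+7-25=0; pred: 90+37-45=82
Step 6: prey: 0+0-0=0; pred: 82+0-41=41
Step 7: prey: 0+0-0=0; pred: 41+0-20=21
Step 8: prey: 0+0-0=0; pred: 21+0-10=11
Step 9: prey: 0+0-0=0; pred: 11+0-5=6
Step 10: prey: 0+0-0=0; pred: 6+0-3=3
Step 11: prey: 0+0-0=0; pred: 3+0-1=2
Max prey = 42 at step 2

Answer: 42 2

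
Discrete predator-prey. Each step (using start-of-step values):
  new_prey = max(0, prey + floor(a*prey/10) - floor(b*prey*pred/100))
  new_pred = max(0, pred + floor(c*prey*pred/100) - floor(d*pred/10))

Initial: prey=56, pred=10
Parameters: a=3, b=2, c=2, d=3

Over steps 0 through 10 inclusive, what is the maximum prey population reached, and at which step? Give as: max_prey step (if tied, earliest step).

Step 1: prey: 56+16-11=61; pred: 10+11-3=18
Step 2: prey: 61+18-21=58; pred: 18+21-5=34
Step 3: prey: 58+17-39=36; pred: 34+39-10=63
Step 4: prey: 36+10-45=1; pred: 63+45-18=90
Step 5: prey: 1+0-1=0; pred: 90+1-27=64
Step 6: prey: 0+0-0=0; pred: 64+0-19=45
Step 7: prey: 0+0-0=0; pred: 45+0-13=32
Step 8: prey: 0+0-0=0; pred: 32+0-9=23
Step 9: prey: 0+0-0=0; pred: 23+0-6=17
Step 10: prey: 0+0-0=0; pred: 17+0-5=12
Max prey = 61 at step 1

Answer: 61 1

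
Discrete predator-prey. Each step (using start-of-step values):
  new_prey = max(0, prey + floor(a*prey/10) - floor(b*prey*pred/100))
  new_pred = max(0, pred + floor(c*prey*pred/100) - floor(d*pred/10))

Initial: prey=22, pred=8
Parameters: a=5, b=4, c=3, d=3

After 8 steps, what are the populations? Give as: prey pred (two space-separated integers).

Answer: 0 14

Derivation:
Step 1: prey: 22+11-7=26; pred: 8+5-2=11
Step 2: prey: 26+13-11=28; pred: 11+8-3=16
Step 3: prey: 28+14-17=25; pred: 16+13-4=25
Step 4: prey: 25+12-25=12; pred: 25+18-7=36
Step 5: prey: 12+6-17=1; pred: 36+12-10=38
Step 6: prey: 1+0-1=0; pred: 38+1-11=28
Step 7: prey: 0+0-0=0; pred: 28+0-8=20
Step 8: prey: 0+0-0=0; pred: 20+0-6=14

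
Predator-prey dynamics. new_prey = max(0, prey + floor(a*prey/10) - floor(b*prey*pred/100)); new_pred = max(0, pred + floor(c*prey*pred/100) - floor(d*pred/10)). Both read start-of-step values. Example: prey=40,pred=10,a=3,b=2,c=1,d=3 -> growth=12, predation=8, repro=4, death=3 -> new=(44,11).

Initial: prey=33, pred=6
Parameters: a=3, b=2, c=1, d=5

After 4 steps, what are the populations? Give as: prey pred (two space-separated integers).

Answer: 73 3

Derivation:
Step 1: prey: 33+9-3=39; pred: 6+1-3=4
Step 2: prey: 39+11-3=47; pred: 4+1-2=3
Step 3: prey: 47+14-2=59; pred: 3+1-1=3
Step 4: prey: 59+17-3=73; pred: 3+1-1=3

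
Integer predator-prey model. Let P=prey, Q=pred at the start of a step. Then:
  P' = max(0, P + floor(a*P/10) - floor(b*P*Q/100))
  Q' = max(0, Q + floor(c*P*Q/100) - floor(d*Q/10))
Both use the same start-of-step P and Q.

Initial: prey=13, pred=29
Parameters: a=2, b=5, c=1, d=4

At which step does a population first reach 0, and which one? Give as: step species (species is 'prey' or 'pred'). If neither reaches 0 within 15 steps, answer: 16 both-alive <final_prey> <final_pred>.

Answer: 1 prey

Derivation:
Step 1: prey: 13+2-18=0; pred: 29+3-11=21
First extinction: prey at step 1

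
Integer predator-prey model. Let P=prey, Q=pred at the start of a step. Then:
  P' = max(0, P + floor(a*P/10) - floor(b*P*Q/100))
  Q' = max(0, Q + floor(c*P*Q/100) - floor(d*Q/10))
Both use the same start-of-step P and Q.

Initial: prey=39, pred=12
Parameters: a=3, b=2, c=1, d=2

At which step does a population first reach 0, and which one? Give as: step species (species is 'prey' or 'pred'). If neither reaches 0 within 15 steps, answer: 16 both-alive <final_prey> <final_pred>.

Step 1: prey: 39+11-9=41; pred: 12+4-2=14
Step 2: prey: 41+12-11=42; pred: 14+5-2=17
Step 3: prey: 42+12-14=40; pred: 17+7-3=21
Step 4: prey: 40+12-16=36; pred: 21+8-4=25
Step 5: prey: 36+10-18=28; pred: 25+9-5=29
Step 6: prey: 28+8-16=20; pred: 29+8-5=32
Step 7: prey: 20+6-12=14; pred: 32+6-6=32
Step 8: prey: 14+4-8=10; pred: 32+4-6=30
Step 9: prey: 10+3-6=7; pred: 30+3-6=27
Step 10: prey: 7+2-3=6; pred: 27+1-5=23
Step 11: prey: 6+1-2=5; pred: 23+1-4=20
Step 12: prey: 5+1-2=4; pred: 20+1-4=17
Step 13: prey: 4+1-1=4; pred: 17+0-3=14
Step 14: prey: 4+1-1=4; pred: 14+0-2=12
Step 15: prey: 4+1-0=5; pred: 12+0-2=10
No extinction within 15 steps

Answer: 16 both-alive 5 10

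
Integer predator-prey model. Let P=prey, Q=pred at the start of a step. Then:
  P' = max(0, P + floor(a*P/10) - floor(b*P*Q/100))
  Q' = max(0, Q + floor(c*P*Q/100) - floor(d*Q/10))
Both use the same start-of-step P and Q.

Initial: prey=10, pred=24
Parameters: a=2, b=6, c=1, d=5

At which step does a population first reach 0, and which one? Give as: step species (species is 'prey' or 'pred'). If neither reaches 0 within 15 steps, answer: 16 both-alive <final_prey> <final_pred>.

Answer: 1 prey

Derivation:
Step 1: prey: 10+2-14=0; pred: 24+2-12=14
First extinction: prey at step 1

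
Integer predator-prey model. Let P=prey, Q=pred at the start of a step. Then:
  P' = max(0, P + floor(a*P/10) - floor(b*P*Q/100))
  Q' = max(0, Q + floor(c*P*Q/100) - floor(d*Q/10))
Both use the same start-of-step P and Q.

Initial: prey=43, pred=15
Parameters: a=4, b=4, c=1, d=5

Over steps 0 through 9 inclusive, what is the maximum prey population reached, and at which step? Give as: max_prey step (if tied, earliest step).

Answer: 75 9

Derivation:
Step 1: prey: 43+17-25=35; pred: 15+6-7=14
Step 2: prey: 35+14-19=30; pred: 14+4-7=11
Step 3: prey: 30+12-13=29; pred: 11+3-5=9
Step 4: prey: 29+11-10=30; pred: 9+2-4=7
Step 5: prey: 30+12-8=34; pred: 7+2-3=6
Step 6: prey: 34+13-8=39; pred: 6+2-3=5
Step 7: prey: 39+15-7=47; pred: 5+1-2=4
Step 8: prey: 47+18-7=58; pred: 4+1-2=3
Step 9: prey: 58+23-6=75; pred: 3+1-1=3
Max prey = 75 at step 9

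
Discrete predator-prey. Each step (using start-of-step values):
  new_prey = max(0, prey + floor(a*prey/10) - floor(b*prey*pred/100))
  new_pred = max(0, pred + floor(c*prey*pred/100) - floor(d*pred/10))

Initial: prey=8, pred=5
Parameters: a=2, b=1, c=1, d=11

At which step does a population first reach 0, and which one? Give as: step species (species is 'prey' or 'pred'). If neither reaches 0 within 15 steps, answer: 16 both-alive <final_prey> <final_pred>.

Step 1: prey: 8+1-0=9; pred: 5+0-5=0
First extinction: pred at step 1

Answer: 1 pred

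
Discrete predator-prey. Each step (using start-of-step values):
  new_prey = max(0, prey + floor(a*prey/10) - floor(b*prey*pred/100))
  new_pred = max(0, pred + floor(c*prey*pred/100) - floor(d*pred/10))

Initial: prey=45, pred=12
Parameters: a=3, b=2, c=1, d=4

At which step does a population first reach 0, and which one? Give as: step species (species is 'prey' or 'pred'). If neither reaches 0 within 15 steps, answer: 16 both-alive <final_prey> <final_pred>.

Answer: 16 both-alive 31 7

Derivation:
Step 1: prey: 45+13-10=48; pred: 12+5-4=13
Step 2: prey: 48+14-12=50; pred: 13+6-5=14
Step 3: prey: 50+15-14=51; pred: 14+7-5=16
Step 4: prey: 51+15-16=50; pred: 16+8-6=18
Step 5: prey: 50+15-18=47; pred: 18+9-7=20
Step 6: prey: 47+14-18=43; pred: 20+9-8=21
Step 7: prey: 43+12-18=37; pred: 21+9-8=22
Step 8: prey: 37+11-16=32; pred: 22+8-8=22
Step 9: prey: 32+9-14=27; pred: 22+7-8=21
Step 10: prey: 27+8-11=24; pred: 21+5-8=18
Step 11: prey: 24+7-8=23; pred: 18+4-7=15
Step 12: prey: 23+6-6=23; pred: 15+3-6=12
Step 13: prey: 23+6-5=24; pred: 12+2-4=10
Step 14: prey: 24+7-4=27; pred: 10+2-4=8
Step 15: prey: 27+8-4=31; pred: 8+2-3=7
No extinction within 15 steps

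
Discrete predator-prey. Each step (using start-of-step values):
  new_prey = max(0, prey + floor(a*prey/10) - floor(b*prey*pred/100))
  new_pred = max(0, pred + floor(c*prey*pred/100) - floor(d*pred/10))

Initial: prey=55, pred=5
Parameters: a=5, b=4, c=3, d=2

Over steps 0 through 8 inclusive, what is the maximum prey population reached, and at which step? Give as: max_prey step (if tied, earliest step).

Answer: 72 2

Derivation:
Step 1: prey: 55+27-11=71; pred: 5+8-1=12
Step 2: prey: 71+35-34=72; pred: 12+25-2=35
Step 3: prey: 72+36-100=8; pred: 35+75-7=103
Step 4: prey: 8+4-32=0; pred: 103+24-20=107
Step 5: prey: 0+0-0=0; pred: 107+0-21=86
Step 6: prey: 0+0-0=0; pred: 86+0-17=69
Step 7: prey: 0+0-0=0; pred: 69+0-13=56
Step 8: prey: 0+0-0=0; pred: 56+0-11=45
Max prey = 72 at step 2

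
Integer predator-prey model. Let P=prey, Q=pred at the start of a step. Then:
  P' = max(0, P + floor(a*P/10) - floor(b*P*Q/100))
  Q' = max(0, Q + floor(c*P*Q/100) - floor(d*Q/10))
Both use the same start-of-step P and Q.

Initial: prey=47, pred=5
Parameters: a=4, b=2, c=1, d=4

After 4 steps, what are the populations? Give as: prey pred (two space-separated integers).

Step 1: prey: 47+18-4=61; pred: 5+2-2=5
Step 2: prey: 61+24-6=79; pred: 5+3-2=6
Step 3: prey: 79+31-9=101; pred: 6+4-2=8
Step 4: prey: 101+40-16=125; pred: 8+8-3=13

Answer: 125 13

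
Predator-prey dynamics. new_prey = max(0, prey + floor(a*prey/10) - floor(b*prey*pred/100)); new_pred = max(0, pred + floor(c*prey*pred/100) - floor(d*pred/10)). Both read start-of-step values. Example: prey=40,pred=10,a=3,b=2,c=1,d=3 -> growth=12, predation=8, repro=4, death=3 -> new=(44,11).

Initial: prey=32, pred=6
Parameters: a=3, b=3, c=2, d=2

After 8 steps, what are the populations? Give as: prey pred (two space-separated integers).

Answer: 0 27

Derivation:
Step 1: prey: 32+9-5=36; pred: 6+3-1=8
Step 2: prey: 36+10-8=38; pred: 8+5-1=12
Step 3: prey: 38+11-13=36; pred: 12+9-2=19
Step 4: prey: 36+10-20=26; pred: 19+13-3=29
Step 5: prey: 26+7-22=11; pred: 29+15-5=39
Step 6: prey: 11+3-12=2; pred: 39+8-7=40
Step 7: prey: 2+0-2=0; pred: 40+1-8=33
Step 8: prey: 0+0-0=0; pred: 33+0-6=27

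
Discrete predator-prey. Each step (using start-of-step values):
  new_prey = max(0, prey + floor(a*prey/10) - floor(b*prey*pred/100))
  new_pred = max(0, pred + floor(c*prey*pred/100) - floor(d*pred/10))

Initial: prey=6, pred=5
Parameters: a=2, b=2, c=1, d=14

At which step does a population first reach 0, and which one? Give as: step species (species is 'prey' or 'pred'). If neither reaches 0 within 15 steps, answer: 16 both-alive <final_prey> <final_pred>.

Answer: 1 pred

Derivation:
Step 1: prey: 6+1-0=7; pred: 5+0-7=0
First extinction: pred at step 1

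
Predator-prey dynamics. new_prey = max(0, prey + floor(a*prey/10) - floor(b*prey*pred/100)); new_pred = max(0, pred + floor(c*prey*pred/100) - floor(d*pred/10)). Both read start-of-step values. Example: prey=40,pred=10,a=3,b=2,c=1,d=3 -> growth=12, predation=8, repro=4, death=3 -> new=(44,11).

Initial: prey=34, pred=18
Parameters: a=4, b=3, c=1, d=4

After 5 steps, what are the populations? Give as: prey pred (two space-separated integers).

Answer: 28 9

Derivation:
Step 1: prey: 34+13-18=29; pred: 18+6-7=17
Step 2: prey: 29+11-14=26; pred: 17+4-6=15
Step 3: prey: 26+10-11=25; pred: 15+3-6=12
Step 4: prey: 25+10-9=26; pred: 12+3-4=11
Step 5: prey: 26+10-8=28; pred: 11+2-4=9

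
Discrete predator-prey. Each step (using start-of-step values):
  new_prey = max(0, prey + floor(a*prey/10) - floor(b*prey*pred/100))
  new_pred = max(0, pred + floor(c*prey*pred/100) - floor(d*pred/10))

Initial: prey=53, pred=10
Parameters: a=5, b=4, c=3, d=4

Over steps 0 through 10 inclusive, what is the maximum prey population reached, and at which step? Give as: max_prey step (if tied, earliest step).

Step 1: prey: 53+26-21=58; pred: 10+15-4=21
Step 2: prey: 58+29-48=39; pred: 21+36-8=49
Step 3: prey: 39+19-76=0; pred: 49+57-19=87
Step 4: prey: 0+0-0=0; pred: 87+0-34=53
Step 5: prey: 0+0-0=0; pred: 53+0-21=32
Step 6: prey: 0+0-0=0; pred: 32+0-12=20
Step 7: prey: 0+0-0=0; pred: 20+0-8=12
Step 8: prey: 0+0-0=0; pred: 12+0-4=8
Step 9: prey: 0+0-0=0; pred: 8+0-3=5
Step 10: prey: 0+0-0=0; pred: 5+0-2=3
Max prey = 58 at step 1

Answer: 58 1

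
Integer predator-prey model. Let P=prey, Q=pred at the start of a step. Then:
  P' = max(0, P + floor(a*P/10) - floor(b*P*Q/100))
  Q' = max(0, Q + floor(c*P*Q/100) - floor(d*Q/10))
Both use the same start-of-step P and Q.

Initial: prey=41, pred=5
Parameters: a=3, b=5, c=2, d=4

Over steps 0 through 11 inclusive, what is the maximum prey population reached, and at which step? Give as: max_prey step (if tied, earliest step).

Step 1: prey: 41+12-10=43; pred: 5+4-2=7
Step 2: prey: 43+12-15=40; pred: 7+6-2=11
Step 3: prey: 40+12-22=30; pred: 11+8-4=15
Step 4: prey: 30+9-22=17; pred: 15+9-6=18
Step 5: prey: 17+5-15=7; pred: 18+6-7=17
Step 6: prey: 7+2-5=4; pred: 17+2-6=13
Step 7: prey: 4+1-2=3; pred: 13+1-5=9
Step 8: prey: 3+0-1=2; pred: 9+0-3=6
Step 9: prey: 2+0-0=2; pred: 6+0-2=4
Step 10: prey: 2+0-0=2; pred: 4+0-1=3
Step 11: prey: 2+0-0=2; pred: 3+0-1=2
Max prey = 43 at step 1

Answer: 43 1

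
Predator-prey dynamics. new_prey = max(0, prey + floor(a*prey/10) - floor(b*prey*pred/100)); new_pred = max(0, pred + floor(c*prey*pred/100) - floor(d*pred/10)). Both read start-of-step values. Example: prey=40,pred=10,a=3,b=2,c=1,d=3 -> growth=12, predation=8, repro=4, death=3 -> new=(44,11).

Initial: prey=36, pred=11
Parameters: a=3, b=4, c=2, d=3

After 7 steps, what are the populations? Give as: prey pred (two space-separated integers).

Step 1: prey: 36+10-15=31; pred: 11+7-3=15
Step 2: prey: 31+9-18=22; pred: 15+9-4=20
Step 3: prey: 22+6-17=11; pred: 20+8-6=22
Step 4: prey: 11+3-9=5; pred: 22+4-6=20
Step 5: prey: 5+1-4=2; pred: 20+2-6=16
Step 6: prey: 2+0-1=1; pred: 16+0-4=12
Step 7: prey: 1+0-0=1; pred: 12+0-3=9

Answer: 1 9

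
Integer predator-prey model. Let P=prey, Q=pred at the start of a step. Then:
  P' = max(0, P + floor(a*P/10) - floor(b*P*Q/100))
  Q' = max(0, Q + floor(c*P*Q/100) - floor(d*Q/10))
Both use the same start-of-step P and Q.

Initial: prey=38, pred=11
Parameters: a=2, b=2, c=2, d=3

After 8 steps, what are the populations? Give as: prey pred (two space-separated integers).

Step 1: prey: 38+7-8=37; pred: 11+8-3=16
Step 2: prey: 37+7-11=33; pred: 16+11-4=23
Step 3: prey: 33+6-15=24; pred: 23+15-6=32
Step 4: prey: 24+4-15=13; pred: 32+15-9=38
Step 5: prey: 13+2-9=6; pred: 38+9-11=36
Step 6: prey: 6+1-4=3; pred: 36+4-10=30
Step 7: prey: 3+0-1=2; pred: 30+1-9=22
Step 8: prey: 2+0-0=2; pred: 22+0-6=16

Answer: 2 16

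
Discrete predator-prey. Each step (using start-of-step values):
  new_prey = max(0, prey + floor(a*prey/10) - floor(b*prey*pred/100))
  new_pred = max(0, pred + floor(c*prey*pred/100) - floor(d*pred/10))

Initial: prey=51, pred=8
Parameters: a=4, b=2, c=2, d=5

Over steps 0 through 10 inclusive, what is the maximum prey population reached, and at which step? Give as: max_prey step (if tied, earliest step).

Answer: 73 2

Derivation:
Step 1: prey: 51+20-8=63; pred: 8+8-4=12
Step 2: prey: 63+25-15=73; pred: 12+15-6=21
Step 3: prey: 73+29-30=72; pred: 21+30-10=41
Step 4: prey: 72+28-59=41; pred: 41+59-20=80
Step 5: prey: 41+16-65=0; pred: 80+65-40=105
Step 6: prey: 0+0-0=0; pred: 105+0-52=53
Step 7: prey: 0+0-0=0; pred: 53+0-26=27
Step 8: prey: 0+0-0=0; pred: 27+0-13=14
Step 9: prey: 0+0-0=0; pred: 14+0-7=7
Step 10: prey: 0+0-0=0; pred: 7+0-3=4
Max prey = 73 at step 2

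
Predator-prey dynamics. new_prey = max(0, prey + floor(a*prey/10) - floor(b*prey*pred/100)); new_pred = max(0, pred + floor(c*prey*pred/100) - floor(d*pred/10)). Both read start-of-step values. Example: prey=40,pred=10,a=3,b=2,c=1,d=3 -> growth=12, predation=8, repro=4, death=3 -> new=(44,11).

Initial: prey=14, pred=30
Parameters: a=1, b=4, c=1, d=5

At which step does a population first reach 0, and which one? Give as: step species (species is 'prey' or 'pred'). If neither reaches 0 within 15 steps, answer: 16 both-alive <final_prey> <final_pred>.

Answer: 1 prey

Derivation:
Step 1: prey: 14+1-16=0; pred: 30+4-15=19
First extinction: prey at step 1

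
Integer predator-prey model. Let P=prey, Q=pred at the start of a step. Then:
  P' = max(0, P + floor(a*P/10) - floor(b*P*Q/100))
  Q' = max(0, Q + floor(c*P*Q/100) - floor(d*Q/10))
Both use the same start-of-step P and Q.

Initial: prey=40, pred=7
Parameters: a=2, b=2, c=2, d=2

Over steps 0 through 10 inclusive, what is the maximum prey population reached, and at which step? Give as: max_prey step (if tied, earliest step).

Answer: 43 1

Derivation:
Step 1: prey: 40+8-5=43; pred: 7+5-1=11
Step 2: prey: 43+8-9=42; pred: 11+9-2=18
Step 3: prey: 42+8-15=35; pred: 18+15-3=30
Step 4: prey: 35+7-21=21; pred: 30+21-6=45
Step 5: prey: 21+4-18=7; pred: 45+18-9=54
Step 6: prey: 7+1-7=1; pred: 54+7-10=51
Step 7: prey: 1+0-1=0; pred: 51+1-10=42
Step 8: prey: 0+0-0=0; pred: 42+0-8=34
Step 9: prey: 0+0-0=0; pred: 34+0-6=28
Step 10: prey: 0+0-0=0; pred: 28+0-5=23
Max prey = 43 at step 1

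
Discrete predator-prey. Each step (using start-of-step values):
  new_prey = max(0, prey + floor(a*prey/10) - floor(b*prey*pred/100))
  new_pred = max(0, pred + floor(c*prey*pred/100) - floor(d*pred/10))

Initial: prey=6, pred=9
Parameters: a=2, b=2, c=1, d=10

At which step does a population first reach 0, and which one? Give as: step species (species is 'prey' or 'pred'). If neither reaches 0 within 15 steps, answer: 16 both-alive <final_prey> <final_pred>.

Answer: 1 pred

Derivation:
Step 1: prey: 6+1-1=6; pred: 9+0-9=0
First extinction: pred at step 1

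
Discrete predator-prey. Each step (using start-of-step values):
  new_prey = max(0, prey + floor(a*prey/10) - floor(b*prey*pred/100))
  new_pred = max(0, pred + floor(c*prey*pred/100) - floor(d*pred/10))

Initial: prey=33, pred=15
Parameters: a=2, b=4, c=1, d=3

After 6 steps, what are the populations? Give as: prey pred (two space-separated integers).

Step 1: prey: 33+6-19=20; pred: 15+4-4=15
Step 2: prey: 20+4-12=12; pred: 15+3-4=14
Step 3: prey: 12+2-6=8; pred: 14+1-4=11
Step 4: prey: 8+1-3=6; pred: 11+0-3=8
Step 5: prey: 6+1-1=6; pred: 8+0-2=6
Step 6: prey: 6+1-1=6; pred: 6+0-1=5

Answer: 6 5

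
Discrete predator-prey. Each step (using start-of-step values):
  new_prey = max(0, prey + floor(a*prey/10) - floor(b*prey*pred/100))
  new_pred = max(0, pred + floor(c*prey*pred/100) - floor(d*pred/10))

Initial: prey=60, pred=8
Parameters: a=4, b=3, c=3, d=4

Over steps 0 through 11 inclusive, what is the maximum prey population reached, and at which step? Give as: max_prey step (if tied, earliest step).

Step 1: prey: 60+24-14=70; pred: 8+14-3=19
Step 2: prey: 70+28-39=59; pred: 19+39-7=51
Step 3: prey: 59+23-90=0; pred: 51+90-20=121
Step 4: prey: 0+0-0=0; pred: 121+0-48=73
Step 5: prey: 0+0-0=0; pred: 73+0-29=44
Step 6: prey: 0+0-0=0; pred: 44+0-17=27
Step 7: prey: 0+0-0=0; pred: 27+0-10=17
Step 8: prey: 0+0-0=0; pred: 17+0-6=11
Step 9: prey: 0+0-0=0; pred: 11+0-4=7
Step 10: prey: 0+0-0=0; pred: 7+0-2=5
Step 11: prey: 0+0-0=0; pred: 5+0-2=3
Max prey = 70 at step 1

Answer: 70 1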